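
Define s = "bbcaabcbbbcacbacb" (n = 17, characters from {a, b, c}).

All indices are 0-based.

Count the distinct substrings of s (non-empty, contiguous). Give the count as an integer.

rank | idx | suffix
   0 |   3 | aabcbbbcacbacb
   1 |   4 | abcbbbcacbacb
   2 |  14 | acb
   3 |  11 | acbacb
   4 |  16 | b
   5 |  13 | bacb
   6 |   7 | bbbcacbacb
   7 |   0 | bbcaabcbbbcacbacb
   8 |   8 | bbcacbacb
   9 |   1 | bcaabcbbbcacbacb
  10 |   9 | bcacbacb
  11 |   5 | bcbbbcacbacb
  12 |   2 | caabcbbbcacbacb
  13 |  10 | cacbacb
  14 |  15 | cb
  15 |  12 | cbacb
  16 |   6 | cbbbcacbacb

SA = [3, 4, 14, 11, 16, 13, 7, 0, 8, 1, 9, 5, 2, 10, 15, 12, 6]
rank  pair      lcp
   1  s[3:],s[4:]  1  'a'
   2  s[4:],s[14:]  1  'a'
   3  s[14:],s[11:]  3  'acb'
   4  s[11:],s[16:]  0  ''
   5  s[16:],s[13:]  1  'b'
   6  s[13:],s[7:]  1  'b'
   7  s[7:],s[0:]  2  'bb'
   8  s[0:],s[8:]  4  'bbca'
   9  s[8:],s[1:]  1  'b'
  10  s[1:],s[9:]  3  'bca'
  11  s[9:],s[5:]  2  'bc'
  12  s[5:],s[2:]  0  ''
  13  s[2:],s[10:]  2  'ca'
  14  s[10:],s[15:]  1  'c'
  15  s[15:],s[12:]  2  'cb'
  16  s[12:],s[6:]  2  'cb'

n(n+1)/2 = 17·18/2 = 153
Σ LCP = 0 + 1 + 1 + 3 + 0 + 1 + 1 + 2 + 4 + 1 + 3 + 2 + 0 + 2 + 1 + 2 + 2 = 26
distinct = 153 − 26 = 127

127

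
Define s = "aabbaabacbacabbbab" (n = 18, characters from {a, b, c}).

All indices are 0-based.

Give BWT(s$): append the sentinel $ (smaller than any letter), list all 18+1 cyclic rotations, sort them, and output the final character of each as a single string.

rank  rotation             last
    0  $aabbaabacbacabbbab  b
    1  aabacbacabbbab$aabb  b
    2  aabbaabacbacabbbab$  $
    3  ab$aabbaabacbacabbb  b
    4  abacbacabbbab$aabba  a
    5  abbaabacbacabbbab$a  a
    6  abbbab$aabbaabacbac  c
    7  acabbbab$aabbaabacb  b
    8  acbacabbbab$aabbaab  b
    9  b$aabbaabacbacabbba  a
   10  baabacbacabbbab$aab  b
   11  bab$aabbaabacbacabb  b
   12  bacabbbab$aabbaabac  c
   13  bacbacabbbab$aabbaa  a
   14  bbaabacbacabbbab$aa  a
   15  bbab$aabbaabacbacab  b
   16  bbbab$aabbaabacbaca  a
   17  cabbbab$aabbaabacba  a
   18  cbacabbbab$aabbaaba  a

bb$baacbbabbcaabaaa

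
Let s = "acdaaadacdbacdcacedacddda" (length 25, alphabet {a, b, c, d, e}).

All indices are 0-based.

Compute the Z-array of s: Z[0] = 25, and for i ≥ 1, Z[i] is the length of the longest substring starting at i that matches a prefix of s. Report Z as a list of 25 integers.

Z[0]=25
i=1: outside box; Z[1]=0
i=2: outside box; Z[2]=0
i=3: outside box; Z[3]=1 scan→box=[3,4)
i=4: outside box; Z[4]=1 scan→box=[4,5)
i=5: outside box; Z[5]=1 scan→box=[5,6)
i=6: outside box; Z[6]=0
i=7: outside box; Z[7]=3 scan→box=[7,10)
i=8: min(r-i=2, Z[1]=0)=0; Z[8]=0
i=9: min(r-i=1, Z[2]=0)=0; Z[9]=0
i=10: outside box; Z[10]=0
i=11: outside box; Z[11]=3 scan→box=[11,14)
i=12: min(r-i=2, Z[1]=0)=0; Z[12]=0
i=13: min(r-i=1, Z[2]=0)=0; Z[13]=0
i=14: outside box; Z[14]=0
i=15: outside box; Z[15]=2 scan→box=[15,17)
i=16: min(r-i=1, Z[1]=0)=0; Z[16]=0
i=17: outside box; Z[17]=0
i=18: outside box; Z[18]=0
i=19: outside box; Z[19]=3 scan→box=[19,22)
i=20: min(r-i=2, Z[1]=0)=0; Z[20]=0
i=21: min(r-i=1, Z[2]=0)=0; Z[21]=0
i=22: outside box; Z[22]=0
i=23: outside box; Z[23]=0
i=24: outside box; Z[24]=1 scan→box=[24,25)

[25, 0, 0, 1, 1, 1, 0, 3, 0, 0, 0, 3, 0, 0, 0, 2, 0, 0, 0, 3, 0, 0, 0, 0, 1]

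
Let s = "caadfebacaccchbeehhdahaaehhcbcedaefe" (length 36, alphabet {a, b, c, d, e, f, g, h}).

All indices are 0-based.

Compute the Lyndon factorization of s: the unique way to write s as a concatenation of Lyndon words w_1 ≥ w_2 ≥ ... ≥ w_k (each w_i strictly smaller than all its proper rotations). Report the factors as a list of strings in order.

["c", "aadfebacaccchbeehhdahaaehhcbcedaefe"]

emit factor 1: 'c' (i=0, period=1)
emit factor 2: 'aadfebacaccchbeehhdahaaehhcbcedaefe' (i=1, period=35)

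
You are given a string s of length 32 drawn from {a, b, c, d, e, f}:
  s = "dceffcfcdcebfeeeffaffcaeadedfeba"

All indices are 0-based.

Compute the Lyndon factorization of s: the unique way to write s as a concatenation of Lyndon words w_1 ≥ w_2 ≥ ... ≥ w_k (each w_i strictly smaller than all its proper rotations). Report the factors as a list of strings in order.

["d", "ceffcf", "cdce", "bfeeeff", "affc", "ae", "adedfeb", "a"]

emit factor 1: 'd' (i=0, period=1)
emit factor 2: 'ceffcf' (i=1, period=6)
emit factor 3: 'cdce' (i=7, period=4)
emit factor 4: 'bfeeeff' (i=11, period=7)
emit factor 5: 'affc' (i=18, period=4)
emit factor 6: 'ae' (i=22, period=2)
emit factor 7: 'adedfeb' (i=24, period=7)
emit factor 8: 'a' (i=31, period=1)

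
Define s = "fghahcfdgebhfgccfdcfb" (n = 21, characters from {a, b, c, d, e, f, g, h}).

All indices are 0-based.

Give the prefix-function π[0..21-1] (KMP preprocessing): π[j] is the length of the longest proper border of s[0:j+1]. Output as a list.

π[0] = 0
j=1 s[j]='g': π[1]=0 (border '')
j=2 s[j]='h': π[2]=0 (border '')
j=3 s[j]='a': π[3]=0 (border '')
j=4 s[j]='h': π[4]=0 (border '')
j=5 s[j]='c': π[5]=0 (border '')
j=6 s[j]='f': π[6]=1 (border 'f')
j=7 s[j]='d': k: 1→0; π[7]=0 (border '')
j=8 s[j]='g': π[8]=0 (border '')
j=9 s[j]='e': π[9]=0 (border '')
j=10 s[j]='b': π[10]=0 (border '')
j=11 s[j]='h': π[11]=0 (border '')
j=12 s[j]='f': π[12]=1 (border 'f')
j=13 s[j]='g': π[13]=2 (border 'fg')
j=14 s[j]='c': k: 2→0; π[14]=0 (border '')
j=15 s[j]='c': π[15]=0 (border '')
j=16 s[j]='f': π[16]=1 (border 'f')
j=17 s[j]='d': k: 1→0; π[17]=0 (border '')
j=18 s[j]='c': π[18]=0 (border '')
j=19 s[j]='f': π[19]=1 (border 'f')
j=20 s[j]='b': k: 1→0; π[20]=0 (border '')

[0, 0, 0, 0, 0, 0, 1, 0, 0, 0, 0, 0, 1, 2, 0, 0, 1, 0, 0, 1, 0]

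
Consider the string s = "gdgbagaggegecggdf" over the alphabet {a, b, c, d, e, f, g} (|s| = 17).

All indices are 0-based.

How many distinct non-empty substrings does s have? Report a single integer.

sorted suffixes:
  #0 SA[0]=4  'agaggegecggdf'
  #1 SA[1]=6  'aggegecggdf'
  #2 SA[2]=3  'bagaggegecggdf'
  #3 SA[3]=12  'cggdf'
  #4 SA[4]=15  'df'
  #5 SA[5]=1  'dgbagaggegecggdf'
  #6 SA[6]=11  'ecggdf'
  #7 SA[7]=9  'egecggdf'
  #8 SA[8]=16  'f'
  #9 SA[9]=5  'gaggegecggdf'
  #10 SA[10]=2  'gbagaggegecggdf'
  #11 SA[11]=14  'gdf'
  #12 SA[12]=0  'gdgbagaggegecggdf'
  #13 SA[13]=10  'gecggdf'
  #14 SA[14]=8  'gegecggdf'
  #15 SA[15]=13  'ggdf'
  #16 SA[16]=7  'ggegecggdf'

SA = [4, 6, 3, 12, 15, 1, 11, 9, 16, 5, 2, 14, 0, 10, 8, 13, 7]
[i] adj suffixes → lcp
  [1] 4/6 → 2 ('ag')
  [2] 6/3 → 0 ('')
  [3] 3/12 → 0 ('')
  [4] 12/15 → 0 ('')
  [5] 15/1 → 1 ('d')
  [6] 1/11 → 0 ('')
  [7] 11/9 → 1 ('e')
  [8] 9/16 → 0 ('')
  [9] 16/5 → 0 ('')
  [10] 5/2 → 1 ('g')
  [11] 2/14 → 1 ('g')
  [12] 14/0 → 2 ('gd')
  [13] 0/10 → 1 ('g')
  [14] 10/8 → 2 ('ge')
  [15] 8/13 → 1 ('g')
  [16] 13/7 → 2 ('gg')

n(n+1)/2 = 17·18/2 = 153
Σ LCP = 0 + 2 + 0 + 0 + 0 + 1 + 0 + 1 + 0 + 0 + 1 + 1 + 2 + 1 + 2 + 1 + 2 = 14
distinct = 153 − 14 = 139

139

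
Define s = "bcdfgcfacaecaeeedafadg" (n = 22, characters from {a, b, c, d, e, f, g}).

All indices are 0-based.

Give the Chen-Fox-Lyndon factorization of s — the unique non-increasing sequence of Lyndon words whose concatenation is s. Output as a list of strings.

["bcdfgcf", "acaecaeeedafadg"]

emit factor 1: 'bcdfgcf' (i=0, period=7)
emit factor 2: 'acaecaeeedafadg' (i=7, period=15)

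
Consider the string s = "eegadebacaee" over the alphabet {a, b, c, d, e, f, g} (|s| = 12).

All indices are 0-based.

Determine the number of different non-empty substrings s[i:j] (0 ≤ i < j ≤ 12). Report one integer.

71

rank | idx | suffix
   0 |   7 | acaee
   1 |   3 | adebacaee
   2 |   9 | aee
   3 |   6 | bacaee
   4 |   8 | caee
   5 |   4 | debacaee
   6 |  11 | e
   7 |   5 | ebacaee
   8 |  10 | ee
   9 |   0 | eegadebacaee
  10 |   1 | egadebacaee
  11 |   2 | gadebacaee

SA = [7, 3, 9, 6, 8, 4, 11, 5, 10, 0, 1, 2]
rank  pair      lcp
   1  s[7:],s[3:]  1  'a'
   2  s[3:],s[9:]  1  'a'
   3  s[9:],s[6:]  0  ''
   4  s[6:],s[8:]  0  ''
   5  s[8:],s[4:]  0  ''
   6  s[4:],s[11:]  0  ''
   7  s[11:],s[5:]  1  'e'
   8  s[5:],s[10:]  1  'e'
   9  s[10:],s[0:]  2  'ee'
  10  s[0:],s[1:]  1  'e'
  11  s[1:],s[2:]  0  ''

n(n+1)/2 = 12·13/2 = 78
Σ LCP = 0 + 1 + 1 + 0 + 0 + 0 + 0 + 1 + 1 + 2 + 1 + 0 = 7
distinct = 78 − 7 = 71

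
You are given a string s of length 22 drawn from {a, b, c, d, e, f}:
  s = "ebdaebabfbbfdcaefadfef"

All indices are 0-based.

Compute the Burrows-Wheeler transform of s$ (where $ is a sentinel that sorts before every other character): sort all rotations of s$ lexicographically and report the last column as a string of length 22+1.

fbfdcefeabdbfaa$faeebbd

rank  rotation                 last
    0  $ebdaebabfbbfdcaefadfef  f
    1  abfbbfdcaefadfef$ebdaeb  b
    2  adfef$ebdaebabfbbfdcaef  f
    3  aebabfbbfdcaefadfef$ebd  d
    4  aefadfef$ebdaebabfbbfdc  c
    5  babfbbfdcaefadfef$ebdae  e
    6  bbfdcaefadfef$ebdaebabf  f
    7  bdaebabfbbfdcaefadfef$e  e
    8  bfbbfdcaefadfef$ebdaeba  a
    9  bfdcaefadfef$ebdaebabfb  b
   10  caefadfef$ebdaebabfbbfd  d
   11  daebabfbbfdcaefadfef$eb  b
   12  dcaefadfef$ebdaebabfbbf  f
   13  dfef$ebdaebabfbbfdcaefa  a
   14  ebabfbbfdcaefadfef$ebda  a
   15  ebdaebabfbbfdcaefadfef$  $
   16  ef$ebdaebabfbbfdcaefadf  f
   17  efadfef$ebdaebabfbbfdca  a
   18  f$ebdaebabfbbfdcaefadfe  e
   19  fadfef$ebdaebabfbbfdcae  e
   20  fbbfdcaefadfef$ebdaebab  b
   21  fdcaefadfef$ebdaebabfbb  b
   22  fef$ebdaebabfbbfdcaefad  d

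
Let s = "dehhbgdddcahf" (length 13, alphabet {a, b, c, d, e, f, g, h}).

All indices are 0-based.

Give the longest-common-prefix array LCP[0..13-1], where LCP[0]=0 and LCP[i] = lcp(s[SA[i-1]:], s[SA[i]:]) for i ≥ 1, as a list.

[0, 0, 0, 0, 1, 2, 1, 0, 0, 0, 0, 1, 1]

sorted suffixes:
  #0 SA[0]=10  'ahf'
  #1 SA[1]=4  'bgdddcahf'
  #2 SA[2]=9  'cahf'
  #3 SA[3]=8  'dcahf'
  #4 SA[4]=7  'ddcahf'
  #5 SA[5]=6  'dddcahf'
  #6 SA[6]=0  'dehhbgdddcahf'
  #7 SA[7]=1  'ehhbgdddcahf'
  #8 SA[8]=12  'f'
  #9 SA[9]=5  'gdddcahf'
  #10 SA[10]=3  'hbgdddcahf'
  #11 SA[11]=11  'hf'
  #12 SA[12]=2  'hhbgdddcahf'

SA = [10, 4, 9, 8, 7, 6, 0, 1, 12, 5, 3, 11, 2]
i: (SA[i-1],SA[i]) lcp shared
  1: (10,4) 0 ''
  2: (4,9) 0 ''
  3: (9,8) 0 ''
  4: (8,7) 1 'd'
  5: (7,6) 2 'dd'
  6: (6,0) 1 'd'
  7: (0,1) 0 ''
  8: (1,12) 0 ''
  9: (12,5) 0 ''
  10: (5,3) 0 ''
  11: (3,11) 1 'h'
  12: (11,2) 1 'h'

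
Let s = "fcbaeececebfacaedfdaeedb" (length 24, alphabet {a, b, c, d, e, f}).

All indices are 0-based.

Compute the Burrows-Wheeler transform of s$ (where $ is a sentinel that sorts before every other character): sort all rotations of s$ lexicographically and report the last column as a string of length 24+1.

bfcbddceafeefeecceeaaab$d

rank  rotation                   last
    0  $fcbaeececebfacaedfdaeedb  b
    1  acaedfdaeedb$fcbaeececebf  f
    2  aedfdaeedb$fcbaeececebfac  c
    3  aeececebfacaedfdaeedb$fcb  b
    4  aeedb$fcbaeececebfacaedfd  d
    5  b$fcbaeececebfacaedfdaeed  d
    6  baeececebfacaedfdaeedb$fc  c
    7  bfacaedfdaeedb$fcbaeecece  e
    8  caedfdaeedb$fcbaeececebfa  a
    9  cbaeececebfacaedfdaeedb$f  f
   10  cebfacaedfdaeedb$fcbaeece  e
   11  cecebfacaedfdaeedb$fcbaee  e
   12  daeedb$fcbaeececebfacaedf  f
   13  db$fcbaeececebfacaedfdaee  e
   14  dfdaeedb$fcbaeececebfacae  e
   15  ebfacaedfdaeedb$fcbaeecec  c
   16  ecebfacaedfdaeedb$fcbaeec  c
   17  ececebfacaedfdaeedb$fcbae  e
   18  edb$fcbaeececebfacaedfdae  e
   19  edfdaeedb$fcbaeececebfaca  a
   20  eececebfacaedfdaeedb$fcba  a
   21  eedb$fcbaeececebfacaedfda  a
   22  facaedfdaeedb$fcbaeececeb  b
   23  fcbaeececebfacaedfdaeedb$  $
   24  fdaeedb$fcbaeececebfacaed  d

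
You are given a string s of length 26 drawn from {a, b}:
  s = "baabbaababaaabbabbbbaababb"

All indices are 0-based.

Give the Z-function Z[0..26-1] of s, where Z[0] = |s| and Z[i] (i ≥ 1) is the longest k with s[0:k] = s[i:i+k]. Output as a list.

[26, 0, 0, 1, 4, 0, 0, 2, 0, 3, 0, 0, 0, 1, 2, 0, 1, 1, 1, 4, 0, 0, 2, 0, 1, 1]

Z[0]=26
i=1: outside box; Z[1]=0
i=2: outside box; Z[2]=0
i=3: outside box; Z[3]=1 extend→box=[3,4)
i=4: outside box; Z[4]=4 extend→box=[4,8)
i=5: min(r-i=3, Z[1]=0)=0; Z[5]=0
i=6: min(r-i=2, Z[2]=0)=0; Z[6]=0
i=7: min(r-i=1, Z[3]=1)=1; Z[7]=2 extend→box=[7,9)
i=8: min(r-i=1, Z[1]=0)=0; Z[8]=0
i=9: outside box; Z[9]=3 extend→box=[9,12)
i=10: min(r-i=2, Z[1]=0)=0; Z[10]=0
i=11: min(r-i=1, Z[2]=0)=0; Z[11]=0
i=12: outside box; Z[12]=0
i=13: outside box; Z[13]=1 extend→box=[13,14)
i=14: outside box; Z[14]=2 extend→box=[14,16)
i=15: min(r-i=1, Z[1]=0)=0; Z[15]=0
i=16: outside box; Z[16]=1 extend→box=[16,17)
i=17: outside box; Z[17]=1 extend→box=[17,18)
i=18: outside box; Z[18]=1 extend→box=[18,19)
i=19: outside box; Z[19]=4 extend→box=[19,23)
i=20: min(r-i=3, Z[1]=0)=0; Z[20]=0
i=21: min(r-i=2, Z[2]=0)=0; Z[21]=0
i=22: min(r-i=1, Z[3]=1)=1; Z[22]=2 extend→box=[22,24)
i=23: min(r-i=1, Z[1]=0)=0; Z[23]=0
i=24: outside box; Z[24]=1 extend→box=[24,25)
i=25: outside box; Z[25]=1 extend→box=[25,26)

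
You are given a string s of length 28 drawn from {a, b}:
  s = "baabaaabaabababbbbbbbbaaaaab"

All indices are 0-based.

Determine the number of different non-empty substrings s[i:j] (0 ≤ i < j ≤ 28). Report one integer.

319

sorted suffixes:
  #0 SA[0]=22  'aaaaab'
  #1 SA[1]=23  'aaaab'
  #2 SA[2]=24  'aaab'
  #3 SA[3]=4  'aaabaabababbbbbbbbaaaaab'
  #4 SA[4]=25  'aab'
  #5 SA[5]=1  'aabaaabaabababbbbbbbbaaaaab'
  #6 SA[6]=5  'aabaabababbbbbbbbaaaaab'
  #7 SA[7]=8  'aabababbbbbbbbaaaaab'
  #8 SA[8]=26  'ab'
  #9 SA[9]=2  'abaaabaabababbbbbbbbaaaaab'
  #10 SA[10]=6  'abaabababbbbbbbbaaaaab'
  #11 SA[11]=9  'abababbbbbbbbaaaaab'
  #12 SA[12]=11  'ababbbbbbbbaaaaab'
  #13 SA[13]=13  'abbbbbbbbaaaaab'
  #14 SA[14]=27  'b'
  #15 SA[15]=21  'baaaaab'
  #16 SA[16]=3  'baaabaabababbbbbbbbaaaaab'
  #17 SA[17]=0  'baabaaabaabababbbbbbbbaaaaab'
  #18 SA[18]=7  'baabababbbbbbbbaaaaab'
  #19 SA[19]=10  'bababbbbbbbbaaaaab'
  #20 SA[20]=12  'babbbbbbbbaaaaab'
  #21 SA[21]=20  'bbaaaaab'
  #22 SA[22]=19  'bbbaaaaab'
  #23 SA[23]=18  'bbbbaaaaab'
  #24 SA[24]=17  'bbbbbaaaaab'
  #25 SA[25]=16  'bbbbbbaaaaab'
  #26 SA[26]=15  'bbbbbbbaaaaab'
  #27 SA[27]=14  'bbbbbbbbaaaaab'

SA = [22, 23, 24, 4, 25, 1, 5, 8, 26, 2, 6, 9, 11, 13, 27, 21, 3, 0, 7, 10, 12, 20, 19, 18, 17, 16, 15, 14]
rank  pair      lcp
   1  s[22:],s[23:]  4  'aaaa'
   2  s[23:],s[24:]  3  'aaa'
   3  s[24:],s[4:]  4  'aaab'
   4  s[4:],s[25:]  2  'aa'
   5  s[25:],s[1:]  3  'aab'
   6  s[1:],s[5:]  5  'aabaa'
   7  s[5:],s[8:]  4  'aaba'
   8  s[8:],s[26:]  1  'a'
   9  s[26:],s[2:]  2  'ab'
  10  s[2:],s[6:]  4  'abaa'
  11  s[6:],s[9:]  3  'aba'
  12  s[9:],s[11:]  4  'abab'
  13  s[11:],s[13:]  2  'ab'
  14  s[13:],s[27:]  0  ''
  15  s[27:],s[21:]  1  'b'
  16  s[21:],s[3:]  4  'baaa'
  17  s[3:],s[0:]  3  'baa'
  18  s[0:],s[7:]  5  'baaba'
  19  s[7:],s[10:]  2  'ba'
  20  s[10:],s[12:]  3  'bab'
  21  s[12:],s[20:]  1  'b'
  22  s[20:],s[19:]  2  'bb'
  23  s[19:],s[18:]  3  'bbb'
  24  s[18:],s[17:]  4  'bbbb'
  25  s[17:],s[16:]  5  'bbbbb'
  26  s[16:],s[15:]  6  'bbbbbb'
  27  s[15:],s[14:]  7  'bbbbbbb'

n(n+1)/2 = 28·29/2 = 406
Σ LCP = 0 + 4 + 3 + 4 + 2 + 3 + 5 + 4 + 1 + 2 + 4 + 3 + 4 + 2 + 0 + 1 + 4 + 3 + 5 + 2 + 3 + 1 + 2 + 3 + 4 + 5 + 6 + 7 = 87
distinct = 406 − 87 = 319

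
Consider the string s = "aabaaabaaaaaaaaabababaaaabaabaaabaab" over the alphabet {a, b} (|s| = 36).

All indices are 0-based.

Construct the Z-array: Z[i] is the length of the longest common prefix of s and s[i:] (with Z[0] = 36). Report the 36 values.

[36, 1, 0, 2, 6, 1, 0, 2, 2, 2, 2, 2, 2, 2, 4, 1, 0, 1, 0, 1, 0, 2, 2, 5, 1, 0, 9, 1, 0, 2, 5, 1, 0, 3, 1, 0]

Z[0]=36
i=1: i≥r, start 0; Z[1]=1 extend→box=[1,2)
i=2: i≥r, start 0; Z[2]=0
i=3: i≥r, start 0; Z[3]=2 extend→box=[3,5)
i=4: min(r-i=1, Z[1]=1)=1; Z[4]=6 extend→box=[4,10)
i=5: min(r-i=5, Z[1]=1)=1; Z[5]=1
i=6: min(r-i=4, Z[2]=0)=0; Z[6]=0
i=7: min(r-i=3, Z[3]=2)=2; Z[7]=2
i=8: min(r-i=2, Z[4]=6)=2; Z[8]=2
i=9: min(r-i=1, Z[5]=1)=1; Z[9]=2 extend→box=[9,11)
i=10: min(r-i=1, Z[1]=1)=1; Z[10]=2 extend→box=[10,12)
i=11: min(r-i=1, Z[1]=1)=1; Z[11]=2 extend→box=[11,13)
i=12: min(r-i=1, Z[1]=1)=1; Z[12]=2 extend→box=[12,14)
i=13: min(r-i=1, Z[1]=1)=1; Z[13]=2 extend→box=[13,15)
i=14: min(r-i=1, Z[1]=1)=1; Z[14]=4 extend→box=[14,18)
i=15: min(r-i=3, Z[1]=1)=1; Z[15]=1
i=16: min(r-i=2, Z[2]=0)=0; Z[16]=0
i=17: min(r-i=1, Z[3]=2)=1; Z[17]=1
i=18: i≥r, start 0; Z[18]=0
i=19: i≥r, start 0; Z[19]=1 extend→box=[19,20)
i=20: i≥r, start 0; Z[20]=0
i=21: i≥r, start 0; Z[21]=2 extend→box=[21,23)
i=22: min(r-i=1, Z[1]=1)=1; Z[22]=2 extend→box=[22,24)
i=23: min(r-i=1, Z[1]=1)=1; Z[23]=5 extend→box=[23,28)
i=24: min(r-i=4, Z[1]=1)=1; Z[24]=1
i=25: min(r-i=3, Z[2]=0)=0; Z[25]=0
i=26: min(r-i=2, Z[3]=2)=2; Z[26]=9 extend→box=[26,35)
i=27: min(r-i=8, Z[1]=1)=1; Z[27]=1
i=28: min(r-i=7, Z[2]=0)=0; Z[28]=0
i=29: min(r-i=6, Z[3]=2)=2; Z[29]=2
i=30: min(r-i=5, Z[4]=6)=5; Z[30]=5
i=31: min(r-i=4, Z[5]=1)=1; Z[31]=1
i=32: min(r-i=3, Z[6]=0)=0; Z[32]=0
i=33: min(r-i=2, Z[7]=2)=2; Z[33]=3 extend→box=[33,36)
i=34: min(r-i=2, Z[1]=1)=1; Z[34]=1
i=35: min(r-i=1, Z[2]=0)=0; Z[35]=0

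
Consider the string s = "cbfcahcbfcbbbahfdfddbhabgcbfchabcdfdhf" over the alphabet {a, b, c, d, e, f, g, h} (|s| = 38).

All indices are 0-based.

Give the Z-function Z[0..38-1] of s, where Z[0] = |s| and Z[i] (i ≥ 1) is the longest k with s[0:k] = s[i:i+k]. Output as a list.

Z[0]=38
i=1: i≥r, start 0; Z[1]=0
i=2: i≥r, start 0; Z[2]=0
i=3: i≥r, start 0; Z[3]=1 grow→box=[3,4)
i=4: i≥r, start 0; Z[4]=0
i=5: i≥r, start 0; Z[5]=0
i=6: i≥r, start 0; Z[6]=4 grow→box=[6,10)
i=7: min(r-i=3, Z[1]=0)=0; Z[7]=0
i=8: min(r-i=2, Z[2]=0)=0; Z[8]=0
i=9: min(r-i=1, Z[3]=1)=1; Z[9]=2 grow→box=[9,11)
i=10: min(r-i=1, Z[1]=0)=0; Z[10]=0
i=11: i≥r, start 0; Z[11]=0
i=12: i≥r, start 0; Z[12]=0
i=13: i≥r, start 0; Z[13]=0
i=14: i≥r, start 0; Z[14]=0
i=15: i≥r, start 0; Z[15]=0
i=16: i≥r, start 0; Z[16]=0
i=17: i≥r, start 0; Z[17]=0
i=18: i≥r, start 0; Z[18]=0
i=19: i≥r, start 0; Z[19]=0
i=20: i≥r, start 0; Z[20]=0
i=21: i≥r, start 0; Z[21]=0
i=22: i≥r, start 0; Z[22]=0
i=23: i≥r, start 0; Z[23]=0
i=24: i≥r, start 0; Z[24]=0
i=25: i≥r, start 0; Z[25]=4 grow→box=[25,29)
i=26: min(r-i=3, Z[1]=0)=0; Z[26]=0
i=27: min(r-i=2, Z[2]=0)=0; Z[27]=0
i=28: min(r-i=1, Z[3]=1)=1; Z[28]=1
i=29: i≥r, start 0; Z[29]=0
i=30: i≥r, start 0; Z[30]=0
i=31: i≥r, start 0; Z[31]=0
i=32: i≥r, start 0; Z[32]=1 grow→box=[32,33)
i=33: i≥r, start 0; Z[33]=0
i=34: i≥r, start 0; Z[34]=0
i=35: i≥r, start 0; Z[35]=0
i=36: i≥r, start 0; Z[36]=0
i=37: i≥r, start 0; Z[37]=0

[38, 0, 0, 1, 0, 0, 4, 0, 0, 2, 0, 0, 0, 0, 0, 0, 0, 0, 0, 0, 0, 0, 0, 0, 0, 4, 0, 0, 1, 0, 0, 0, 1, 0, 0, 0, 0, 0]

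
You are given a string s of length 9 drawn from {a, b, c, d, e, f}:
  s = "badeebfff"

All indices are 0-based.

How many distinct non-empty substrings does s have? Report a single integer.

40

rank | idx | suffix
   0 |   1 | adeebfff
   1 |   0 | badeebfff
   2 |   5 | bfff
   3 |   2 | deebfff
   4 |   4 | ebfff
   5 |   3 | eebfff
   6 |   8 | f
   7 |   7 | ff
   8 |   6 | fff

SA = [1, 0, 5, 2, 4, 3, 8, 7, 6]
rank  pair      lcp
   1  s[1:],s[0:]  0  ''
   2  s[0:],s[5:]  1  'b'
   3  s[5:],s[2:]  0  ''
   4  s[2:],s[4:]  0  ''
   5  s[4:],s[3:]  1  'e'
   6  s[3:],s[8:]  0  ''
   7  s[8:],s[7:]  1  'f'
   8  s[7:],s[6:]  2  'ff'

n(n+1)/2 = 9·10/2 = 45
Σ LCP = 0 + 0 + 1 + 0 + 0 + 1 + 0 + 1 + 2 = 5
distinct = 45 − 5 = 40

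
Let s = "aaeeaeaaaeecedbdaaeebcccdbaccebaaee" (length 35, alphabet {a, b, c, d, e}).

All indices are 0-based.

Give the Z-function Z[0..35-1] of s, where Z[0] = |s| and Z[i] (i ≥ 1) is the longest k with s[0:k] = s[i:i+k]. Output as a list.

Z[0]=35
i=1: fresh scan; Z[1]=1 grow→box=[1,2)
i=2: fresh scan; Z[2]=0
i=3: fresh scan; Z[3]=0
i=4: fresh scan; Z[4]=1 grow→box=[4,5)
i=5: fresh scan; Z[5]=0
i=6: fresh scan; Z[6]=2 grow→box=[6,8)
i=7: min(r-i=1, Z[1]=1)=1; Z[7]=4 grow→box=[7,11)
i=8: min(r-i=3, Z[1]=1)=1; Z[8]=1
i=9: min(r-i=2, Z[2]=0)=0; Z[9]=0
i=10: min(r-i=1, Z[3]=0)=0; Z[10]=0
i=11: fresh scan; Z[11]=0
i=12: fresh scan; Z[12]=0
i=13: fresh scan; Z[13]=0
i=14: fresh scan; Z[14]=0
i=15: fresh scan; Z[15]=0
i=16: fresh scan; Z[16]=4 grow→box=[16,20)
i=17: min(r-i=3, Z[1]=1)=1; Z[17]=1
i=18: min(r-i=2, Z[2]=0)=0; Z[18]=0
i=19: min(r-i=1, Z[3]=0)=0; Z[19]=0
i=20: fresh scan; Z[20]=0
i=21: fresh scan; Z[21]=0
i=22: fresh scan; Z[22]=0
i=23: fresh scan; Z[23]=0
i=24: fresh scan; Z[24]=0
i=25: fresh scan; Z[25]=0
i=26: fresh scan; Z[26]=1 grow→box=[26,27)
i=27: fresh scan; Z[27]=0
i=28: fresh scan; Z[28]=0
i=29: fresh scan; Z[29]=0
i=30: fresh scan; Z[30]=0
i=31: fresh scan; Z[31]=4 grow→box=[31,35)
i=32: min(r-i=3, Z[1]=1)=1; Z[32]=1
i=33: min(r-i=2, Z[2]=0)=0; Z[33]=0
i=34: min(r-i=1, Z[3]=0)=0; Z[34]=0

[35, 1, 0, 0, 1, 0, 2, 4, 1, 0, 0, 0, 0, 0, 0, 0, 4, 1, 0, 0, 0, 0, 0, 0, 0, 0, 1, 0, 0, 0, 0, 4, 1, 0, 0]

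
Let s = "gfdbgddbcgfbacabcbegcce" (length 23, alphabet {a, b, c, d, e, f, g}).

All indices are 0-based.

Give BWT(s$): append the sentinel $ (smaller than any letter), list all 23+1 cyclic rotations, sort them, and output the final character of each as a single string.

rank  rotation                  last
    0  $gfdbgddbcgfbacabcbegcce  e
    1  abcbegcce$gfdbgddbcgfbac  c
    2  acabcbegcce$gfdbgddbcgfb  b
    3  bacabcbegcce$gfdbgddbcgf  f
    4  bcbegcce$gfdbgddbcgfbaca  a
    5  bcgfbacabcbegcce$gfdbgdd  d
    6  begcce$gfdbgddbcgfbacabc  c
    7  bgddbcgfbacabcbegcce$gfd  d
    8  cabcbegcce$gfdbgddbcgfba  a
    9  cbegcce$gfdbgddbcgfbacab  b
   10  cce$gfdbgddbcgfbacabcbeg  g
   11  ce$gfdbgddbcgfbacabcbegc  c
   12  cgfbacabcbegcce$gfdbgddb  b
   13  dbcgfbacabcbegcce$gfdbgd  d
   14  dbgddbcgfbacabcbegcce$gf  f
   15  ddbcgfbacabcbegcce$gfdbg  g
   16  e$gfdbgddbcgfbacabcbegcc  c
   17  egcce$gfdbgddbcgfbacabcb  b
   18  fbacabcbegcce$gfdbgddbcg  g
   19  fdbgddbcgfbacabcbegcce$g  g
   20  gcce$gfdbgddbcgfbacabcbe  e
   21  gddbcgfbacabcbegcce$gfdb  b
   22  gfbacabcbegcce$gfdbgddbc  c
   23  gfdbgddbcgfbacabcbegcce$  $

ecbfadcdabgcbdfgcbggebc$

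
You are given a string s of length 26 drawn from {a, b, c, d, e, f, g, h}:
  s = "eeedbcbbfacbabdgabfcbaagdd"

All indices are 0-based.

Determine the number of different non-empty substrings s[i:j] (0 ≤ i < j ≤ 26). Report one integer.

rank | idx | suffix
   0 |  21 | aagdd
   1 |  12 | abdgabfcbaagdd
   2 |  16 | abfcbaagdd
   3 |   9 | acbabdgabfcbaagdd
   4 |  22 | agdd
   5 |  20 | baagdd
   6 |  11 | babdgabfcbaagdd
   7 |   6 | bbfacbabdgabfcbaagdd
   8 |   4 | bcbbfacbabdgabfcbaagdd
   9 |  13 | bdgabfcbaagdd
  10 |   7 | bfacbabdgabfcbaagdd
  11 |  17 | bfcbaagdd
  12 |  19 | cbaagdd
  13 |  10 | cbabdgabfcbaagdd
  14 |   5 | cbbfacbabdgabfcbaagdd
  15 |  25 | d
  16 |   3 | dbcbbfacbabdgabfcbaagdd
  17 |  24 | dd
  18 |  14 | dgabfcbaagdd
  19 |   2 | edbcbbfacbabdgabfcbaagdd
  20 |   1 | eedbcbbfacbabdgabfcbaagdd
  21 |   0 | eeedbcbbfacbabdgabfcbaagdd
  22 |   8 | facbabdgabfcbaagdd
  23 |  18 | fcbaagdd
  24 |  15 | gabfcbaagdd
  25 |  23 | gdd

SA = [21, 12, 16, 9, 22, 20, 11, 6, 4, 13, 7, 17, 19, 10, 5, 25, 3, 24, 14, 2, 1, 0, 8, 18, 15, 23]
rank  pair      lcp
   1  s[21:],s[12:]  1  'a'
   2  s[12:],s[16:]  2  'ab'
   3  s[16:],s[9:]  1  'a'
   4  s[9:],s[22:]  1  'a'
   5  s[22:],s[20:]  0  ''
   6  s[20:],s[11:]  2  'ba'
   7  s[11:],s[6:]  1  'b'
   8  s[6:],s[4:]  1  'b'
   9  s[4:],s[13:]  1  'b'
  10  s[13:],s[7:]  1  'b'
  11  s[7:],s[17:]  2  'bf'
  12  s[17:],s[19:]  0  ''
  13  s[19:],s[10:]  3  'cba'
  14  s[10:],s[5:]  2  'cb'
  15  s[5:],s[25:]  0  ''
  16  s[25:],s[3:]  1  'd'
  17  s[3:],s[24:]  1  'd'
  18  s[24:],s[14:]  1  'd'
  19  s[14:],s[2:]  0  ''
  20  s[2:],s[1:]  1  'e'
  21  s[1:],s[0:]  2  'ee'
  22  s[0:],s[8:]  0  ''
  23  s[8:],s[18:]  1  'f'
  24  s[18:],s[15:]  0  ''
  25  s[15:],s[23:]  1  'g'

n(n+1)/2 = 26·27/2 = 351
Σ LCP = 0 + 1 + 2 + 1 + 1 + 0 + 2 + 1 + 1 + 1 + 1 + 2 + 0 + 3 + 2 + 0 + 1 + 1 + 1 + 0 + 1 + 2 + 0 + 1 + 0 + 1 = 26
distinct = 351 − 26 = 325

325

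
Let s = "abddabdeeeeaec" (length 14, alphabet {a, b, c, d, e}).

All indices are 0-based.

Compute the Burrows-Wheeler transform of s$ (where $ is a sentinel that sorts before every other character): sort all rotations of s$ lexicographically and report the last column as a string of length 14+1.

rank  rotation         last
    0  $abddabdeeeeaec  c
    1  abddabdeeeeaec$  $
    2  abdeeeeaec$abdd  d
    3  aec$abddabdeeee  e
    4  bddabdeeeeaec$a  a
    5  bdeeeeaec$abdda  a
    6  c$abddabdeeeeae  e
    7  dabdeeeeaec$abd  d
    8  ddabdeeeeaec$ab  b
    9  deeeeaec$abddab  b
   10  eaec$abddabdeee  e
   11  ec$abddabdeeeea  a
   12  eeaec$abddabdee  e
   13  eeeaec$abddabde  e
   14  eeeeaec$abddabd  d

c$deaaedbbeaeed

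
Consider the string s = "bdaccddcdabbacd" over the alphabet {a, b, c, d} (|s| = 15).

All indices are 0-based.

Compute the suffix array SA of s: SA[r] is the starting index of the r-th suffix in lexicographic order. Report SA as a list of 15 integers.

rank→(start, suffix):
  0 → (9, 'abbacd')
  1 → (2, 'accddcdabbacd')
  2 → (12, 'acd')
  3 → (11, 'bacd')
  4 → (10, 'bbacd')
  5 → (0, 'bdaccddcdabbacd')
  6 → (3, 'ccddcdabbacd')
  7 → (13, 'cd')
  8 → (7, 'cdabbacd')
  9 → (4, 'cddcdabbacd')
  10 → (14, 'd')
  11 → (8, 'dabbacd')
  12 → (1, 'daccddcdabbacd')
  13 → (6, 'dcdabbacd')
  14 → (5, 'ddcdabbacd')

[9, 2, 12, 11, 10, 0, 3, 13, 7, 4, 14, 8, 1, 6, 5]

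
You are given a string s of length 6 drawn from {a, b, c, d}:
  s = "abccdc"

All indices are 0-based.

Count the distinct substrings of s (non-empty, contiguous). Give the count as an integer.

rank | idx | suffix
   0 |   0 | abccdc
   1 |   1 | bccdc
   2 |   5 | c
   3 |   2 | ccdc
   4 |   3 | cdc
   5 |   4 | dc

SA = [0, 1, 5, 2, 3, 4]
i: (SA[i-1],SA[i]) lcp shared
  1: (0,1) 0 ''
  2: (1,5) 0 ''
  3: (5,2) 1 'c'
  4: (2,3) 1 'c'
  5: (3,4) 0 ''

n(n+1)/2 = 6·7/2 = 21
Σ LCP = 0 + 0 + 0 + 1 + 1 + 0 = 2
distinct = 21 − 2 = 19

19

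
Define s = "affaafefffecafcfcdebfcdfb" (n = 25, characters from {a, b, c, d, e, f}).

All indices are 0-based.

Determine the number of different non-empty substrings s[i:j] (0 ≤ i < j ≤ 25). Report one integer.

297

sorted suffixes:
  #0 SA[0]=3  'aafefffecafcfcdebfcdfb'
  #1 SA[1]=12  'afcfcdebfcdfb'
  #2 SA[2]=4  'afefffecafcfcdebfcdfb'
  #3 SA[3]=0  'affaafefffecafcfcdebfcdfb'
  #4 SA[4]=24  'b'
  #5 SA[5]=19  'bfcdfb'
  #6 SA[6]=11  'cafcfcdebfcdfb'
  #7 SA[7]=16  'cdebfcdfb'
  #8 SA[8]=21  'cdfb'
  #9 SA[9]=14  'cfcdebfcdfb'
  #10 SA[10]=17  'debfcdfb'
  #11 SA[11]=22  'dfb'
  #12 SA[12]=18  'ebfcdfb'
  #13 SA[13]=10  'ecafcfcdebfcdfb'
  #14 SA[14]=6  'efffecafcfcdebfcdfb'
  #15 SA[15]=2  'faafefffecafcfcdebfcdfb'
  #16 SA[16]=23  'fb'
  #17 SA[17]=15  'fcdebfcdfb'
  #18 SA[18]=20  'fcdfb'
  #19 SA[19]=13  'fcfcdebfcdfb'
  #20 SA[20]=9  'fecafcfcdebfcdfb'
  #21 SA[21]=5  'fefffecafcfcdebfcdfb'
  #22 SA[22]=1  'ffaafefffecafcfcdebfcdfb'
  #23 SA[23]=8  'ffecafcfcdebfcdfb'
  #24 SA[24]=7  'fffecafcfcdebfcdfb'

SA = [3, 12, 4, 0, 24, 19, 11, 16, 21, 14, 17, 22, 18, 10, 6, 2, 23, 15, 20, 13, 9, 5, 1, 8, 7]
rank  pair      lcp
   1  s[3:],s[12:]  1  'a'
   2  s[12:],s[4:]  2  'af'
   3  s[4:],s[0:]  2  'af'
   4  s[0:],s[24:]  0  ''
   5  s[24:],s[19:]  1  'b'
   6  s[19:],s[11:]  0  ''
   7  s[11:],s[16:]  1  'c'
   8  s[16:],s[21:]  2  'cd'
   9  s[21:],s[14:]  1  'c'
  10  s[14:],s[17:]  0  ''
  11  s[17:],s[22:]  1  'd'
  12  s[22:],s[18:]  0  ''
  13  s[18:],s[10:]  1  'e'
  14  s[10:],s[6:]  1  'e'
  15  s[6:],s[2:]  0  ''
  16  s[2:],s[23:]  1  'f'
  17  s[23:],s[15:]  1  'f'
  18  s[15:],s[20:]  3  'fcd'
  19  s[20:],s[13:]  2  'fc'
  20  s[13:],s[9:]  1  'f'
  21  s[9:],s[5:]  2  'fe'
  22  s[5:],s[1:]  1  'f'
  23  s[1:],s[8:]  2  'ff'
  24  s[8:],s[7:]  2  'ff'

n(n+1)/2 = 25·26/2 = 325
Σ LCP = 0 + 1 + 2 + 2 + 0 + 1 + 0 + 1 + 2 + 1 + 0 + 1 + 0 + 1 + 1 + 0 + 1 + 1 + 3 + 2 + 1 + 2 + 1 + 2 + 2 = 28
distinct = 325 − 28 = 297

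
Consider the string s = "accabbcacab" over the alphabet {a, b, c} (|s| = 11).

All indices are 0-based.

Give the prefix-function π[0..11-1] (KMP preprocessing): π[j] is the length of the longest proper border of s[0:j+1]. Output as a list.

[0, 0, 0, 1, 0, 0, 0, 1, 2, 1, 0]

π[0] = 0
j=1 s[j]='c': π[1]=0 (border '')
j=2 s[j]='c': π[2]=0 (border '')
j=3 s[j]='a': π[3]=1 (border 'a')
j=4 s[j]='b': k: 1→0; π[4]=0 (border '')
j=5 s[j]='b': π[5]=0 (border '')
j=6 s[j]='c': π[6]=0 (border '')
j=7 s[j]='a': π[7]=1 (border 'a')
j=8 s[j]='c': π[8]=2 (border 'ac')
j=9 s[j]='a': k: 2→0; π[9]=1 (border 'a')
j=10 s[j]='b': k: 1→0; π[10]=0 (border '')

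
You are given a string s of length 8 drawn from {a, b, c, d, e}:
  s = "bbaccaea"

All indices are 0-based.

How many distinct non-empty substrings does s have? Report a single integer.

rank | idx | suffix
   0 |   7 | a
   1 |   2 | accaea
   2 |   5 | aea
   3 |   1 | baccaea
   4 |   0 | bbaccaea
   5 |   4 | caea
   6 |   3 | ccaea
   7 |   6 | ea

SA = [7, 2, 5, 1, 0, 4, 3, 6]
rank  pair      lcp
   1  s[7:],s[2:]  1  'a'
   2  s[2:],s[5:]  1  'a'
   3  s[5:],s[1:]  0  ''
   4  s[1:],s[0:]  1  'b'
   5  s[0:],s[4:]  0  ''
   6  s[4:],s[3:]  1  'c'
   7  s[3:],s[6:]  0  ''

n(n+1)/2 = 8·9/2 = 36
Σ LCP = 0 + 1 + 1 + 0 + 1 + 0 + 1 + 0 = 4
distinct = 36 − 4 = 32

32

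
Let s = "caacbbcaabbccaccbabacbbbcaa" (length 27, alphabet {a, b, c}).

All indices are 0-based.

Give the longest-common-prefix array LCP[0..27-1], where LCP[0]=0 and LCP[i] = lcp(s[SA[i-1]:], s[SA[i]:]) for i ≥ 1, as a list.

[0, 1, 2, 2, 1, 2, 1, 4, 2, 0, 2, 1, 2, 5, 3, 1, 4, 2, 0, 3, 3, 2, 1, 2, 3, 1, 2]

rank→(start, suffix):
  0 → (26, 'a')
  1 → (25, 'aa')
  2 → (7, 'aabbccaccbabacbbbcaa')
  3 → (1, 'aacbbcaabbccaccbabacbbbcaa')
  4 → (17, 'abacbbbcaa')
  5 → (8, 'abbccaccbabacbbbcaa')
  6 → (19, 'acbbbcaa')
  7 → (2, 'acbbcaabbccaccbabacbbbcaa')
  8 → (13, 'accbabacbbbcaa')
  9 → (16, 'babacbbbcaa')
  10 → (18, 'bacbbbcaa')
  11 → (21, 'bbbcaa')
  12 → (22, 'bbcaa')
  13 → (4, 'bbcaabbccaccbabacbbbcaa')
  14 → (9, 'bbccaccbabacbbbcaa')
  15 → (23, 'bcaa')
  16 → (5, 'bcaabbccaccbabacbbbcaa')
  17 → (10, 'bccaccbabacbbbcaa')
  18 → (24, 'caa')
  19 → (6, 'caabbccaccbabacbbbcaa')
  20 → (0, 'caacbbcaabbccaccbabacbbbcaa')
  21 → (12, 'caccbabacbbbcaa')
  22 → (15, 'cbabacbbbcaa')
  23 → (20, 'cbbbcaa')
  24 → (3, 'cbbcaabbccaccbabacbbbcaa')
  25 → (11, 'ccaccbabacbbbcaa')
  26 → (14, 'ccbabacbbbcaa')

SA = [26, 25, 7, 1, 17, 8, 19, 2, 13, 16, 18, 21, 22, 4, 9, 23, 5, 10, 24, 6, 0, 12, 15, 20, 3, 11, 14]
rank  pair      lcp
   1  s[26:],s[25:]  1  'a'
   2  s[25:],s[7:]  2  'aa'
   3  s[7:],s[1:]  2  'aa'
   4  s[1:],s[17:]  1  'a'
   5  s[17:],s[8:]  2  'ab'
   6  s[8:],s[19:]  1  'a'
   7  s[19:],s[2:]  4  'acbb'
   8  s[2:],s[13:]  2  'ac'
   9  s[13:],s[16:]  0  ''
  10  s[16:],s[18:]  2  'ba'
  11  s[18:],s[21:]  1  'b'
  12  s[21:],s[22:]  2  'bb'
  13  s[22:],s[4:]  5  'bbcaa'
  14  s[4:],s[9:]  3  'bbc'
  15  s[9:],s[23:]  1  'b'
  16  s[23:],s[5:]  4  'bcaa'
  17  s[5:],s[10:]  2  'bc'
  18  s[10:],s[24:]  0  ''
  19  s[24:],s[6:]  3  'caa'
  20  s[6:],s[0:]  3  'caa'
  21  s[0:],s[12:]  2  'ca'
  22  s[12:],s[15:]  1  'c'
  23  s[15:],s[20:]  2  'cb'
  24  s[20:],s[3:]  3  'cbb'
  25  s[3:],s[11:]  1  'c'
  26  s[11:],s[14:]  2  'cc'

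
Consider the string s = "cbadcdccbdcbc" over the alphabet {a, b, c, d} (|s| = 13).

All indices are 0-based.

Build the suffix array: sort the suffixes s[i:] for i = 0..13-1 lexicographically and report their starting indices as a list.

[2, 1, 11, 8, 12, 0, 10, 7, 6, 4, 9, 5, 3]

sorted suffixes:
  #0 SA[0]=2  'adcdccbdcbc'
  #1 SA[1]=1  'badcdccbdcbc'
  #2 SA[2]=11  'bc'
  #3 SA[3]=8  'bdcbc'
  #4 SA[4]=12  'c'
  #5 SA[5]=0  'cbadcdccbdcbc'
  #6 SA[6]=10  'cbc'
  #7 SA[7]=7  'cbdcbc'
  #8 SA[8]=6  'ccbdcbc'
  #9 SA[9]=4  'cdccbdcbc'
  #10 SA[10]=9  'dcbc'
  #11 SA[11]=5  'dccbdcbc'
  #12 SA[12]=3  'dcdccbdcbc'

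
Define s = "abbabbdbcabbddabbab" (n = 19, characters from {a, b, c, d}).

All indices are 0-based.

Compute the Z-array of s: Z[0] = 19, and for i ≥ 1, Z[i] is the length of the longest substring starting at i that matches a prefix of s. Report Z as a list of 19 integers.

[19, 0, 0, 3, 0, 0, 0, 0, 0, 3, 0, 0, 0, 0, 5, 0, 0, 2, 0]

Z[0]=19
i=1: i≥r, start 0; Z[1]=0
i=2: i≥r, start 0; Z[2]=0
i=3: i≥r, start 0; Z[3]=3 grow→box=[3,6)
i=4: min(r-i=2, Z[1]=0)=0; Z[4]=0
i=5: min(r-i=1, Z[2]=0)=0; Z[5]=0
i=6: i≥r, start 0; Z[6]=0
i=7: i≥r, start 0; Z[7]=0
i=8: i≥r, start 0; Z[8]=0
i=9: i≥r, start 0; Z[9]=3 grow→box=[9,12)
i=10: min(r-i=2, Z[1]=0)=0; Z[10]=0
i=11: min(r-i=1, Z[2]=0)=0; Z[11]=0
i=12: i≥r, start 0; Z[12]=0
i=13: i≥r, start 0; Z[13]=0
i=14: i≥r, start 0; Z[14]=5 grow→box=[14,19)
i=15: min(r-i=4, Z[1]=0)=0; Z[15]=0
i=16: min(r-i=3, Z[2]=0)=0; Z[16]=0
i=17: min(r-i=2, Z[3]=3)=2; Z[17]=2
i=18: min(r-i=1, Z[4]=0)=0; Z[18]=0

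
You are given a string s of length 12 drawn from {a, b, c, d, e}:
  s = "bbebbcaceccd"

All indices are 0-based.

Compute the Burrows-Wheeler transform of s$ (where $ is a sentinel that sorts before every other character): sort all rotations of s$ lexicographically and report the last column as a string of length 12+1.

rank  rotation       last
    0  $bbebbcaceccd  d
    1  aceccd$bbebbc  c
    2  bbcaceccd$bbe  e
    3  bbebbcaceccd$  $
    4  bcaceccd$bbeb  b
    5  bebbcaceccd$b  b
    6  caceccd$bbebb  b
    7  ccd$bbebbcace  e
    8  cd$bbebbcacec  c
    9  ceccd$bbebbca  a
   10  d$bbebbcacecc  c
   11  ebbcaceccd$bb  b
   12  eccd$bbebbcac  c

dce$bbbecacbc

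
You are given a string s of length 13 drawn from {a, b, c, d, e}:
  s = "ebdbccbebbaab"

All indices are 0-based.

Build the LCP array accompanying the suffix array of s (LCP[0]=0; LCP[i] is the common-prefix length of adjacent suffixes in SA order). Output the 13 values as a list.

rank→(start, suffix):
  0 → (10, 'aab')
  1 → (11, 'ab')
  2 → (12, 'b')
  3 → (9, 'baab')
  4 → (8, 'bbaab')
  5 → (3, 'bccbebbaab')
  6 → (1, 'bdbccbebbaab')
  7 → (6, 'bebbaab')
  8 → (5, 'cbebbaab')
  9 → (4, 'ccbebbaab')
  10 → (2, 'dbccbebbaab')
  11 → (7, 'ebbaab')
  12 → (0, 'ebdbccbebbaab')

SA = [10, 11, 12, 9, 8, 3, 1, 6, 5, 4, 2, 7, 0]
[i] adj suffixes → lcp
  [1] 10/11 → 1 ('a')
  [2] 11/12 → 0 ('')
  [3] 12/9 → 1 ('b')
  [4] 9/8 → 1 ('b')
  [5] 8/3 → 1 ('b')
  [6] 3/1 → 1 ('b')
  [7] 1/6 → 1 ('b')
  [8] 6/5 → 0 ('')
  [9] 5/4 → 1 ('c')
  [10] 4/2 → 0 ('')
  [11] 2/7 → 0 ('')
  [12] 7/0 → 2 ('eb')

[0, 1, 0, 1, 1, 1, 1, 1, 0, 1, 0, 0, 2]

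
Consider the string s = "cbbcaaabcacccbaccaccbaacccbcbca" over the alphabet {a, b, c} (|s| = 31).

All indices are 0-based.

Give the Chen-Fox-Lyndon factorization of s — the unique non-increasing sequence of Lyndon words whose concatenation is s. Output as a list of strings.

emit factor 1: 'c' (i=0, period=1)
emit factor 2: 'bbc' (i=1, period=3)
emit factor 3: 'aaabcacccbaccaccbaacccbcbc' (i=4, period=26)
emit factor 4: 'a' (i=30, period=1)

["c", "bbc", "aaabcacccbaccaccbaacccbcbc", "a"]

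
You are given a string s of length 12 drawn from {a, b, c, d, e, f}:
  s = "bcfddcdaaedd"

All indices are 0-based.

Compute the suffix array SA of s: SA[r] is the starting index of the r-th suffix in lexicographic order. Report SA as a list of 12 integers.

[7, 8, 0, 5, 1, 11, 6, 4, 10, 3, 9, 2]

rank | idx | suffix
   0 |   7 | aaedd
   1 |   8 | aedd
   2 |   0 | bcfddcdaaedd
   3 |   5 | cdaaedd
   4 |   1 | cfddcdaaedd
   5 |  11 | d
   6 |   6 | daaedd
   7 |   4 | dcdaaedd
   8 |  10 | dd
   9 |   3 | ddcdaaedd
  10 |   9 | edd
  11 |   2 | fddcdaaedd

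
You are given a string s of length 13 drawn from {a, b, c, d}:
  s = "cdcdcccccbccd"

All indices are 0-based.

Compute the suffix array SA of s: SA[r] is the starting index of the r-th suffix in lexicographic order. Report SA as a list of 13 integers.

rank→(start, suffix):
  0 → (9, 'bccd')
  1 → (8, 'cbccd')
  2 → (7, 'ccbccd')
  3 → (6, 'cccbccd')
  4 → (5, 'ccccbccd')
  5 → (4, 'cccccbccd')
  6 → (10, 'ccd')
  7 → (11, 'cd')
  8 → (2, 'cdcccccbccd')
  9 → (0, 'cdcdcccccbccd')
  10 → (12, 'd')
  11 → (3, 'dcccccbccd')
  12 → (1, 'dcdcccccbccd')

[9, 8, 7, 6, 5, 4, 10, 11, 2, 0, 12, 3, 1]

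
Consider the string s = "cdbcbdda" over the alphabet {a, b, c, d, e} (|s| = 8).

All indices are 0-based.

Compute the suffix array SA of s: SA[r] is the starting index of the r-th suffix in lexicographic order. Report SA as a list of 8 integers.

rank | idx | suffix
   0 |   7 | a
   1 |   2 | bcbdda
   2 |   4 | bdda
   3 |   3 | cbdda
   4 |   0 | cdbcbdda
   5 |   6 | da
   6 |   1 | dbcbdda
   7 |   5 | dda

[7, 2, 4, 3, 0, 6, 1, 5]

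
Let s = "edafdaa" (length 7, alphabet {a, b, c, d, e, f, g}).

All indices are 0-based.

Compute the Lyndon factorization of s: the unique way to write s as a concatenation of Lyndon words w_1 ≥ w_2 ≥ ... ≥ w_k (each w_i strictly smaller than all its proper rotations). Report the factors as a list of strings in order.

["e", "d", "afd", "a", "a"]

emit factor 1: 'e' (i=0, period=1)
emit factor 2: 'd' (i=1, period=1)
emit factor 3: 'afd' (i=2, period=3)
emit factor 4: 'a' (i=5, period=1)
emit factor 5: 'a' (i=6, period=1)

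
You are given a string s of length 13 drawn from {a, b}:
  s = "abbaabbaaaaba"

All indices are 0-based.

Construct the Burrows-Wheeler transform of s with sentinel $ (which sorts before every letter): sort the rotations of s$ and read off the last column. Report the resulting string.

abbaabaa$abbaa

rank  rotation        last
    0  $abbaabbaaaaba  a
    1  a$abbaabbaaaab  b
    2  aaaaba$abbaabb  b
    3  aaaba$abbaabba  a
    4  aaba$abbaabbaa  a
    5  aabbaaaaba$abb  b
    6  aba$abbaabbaaa  a
    7  abbaaaaba$abba  a
    8  abbaabbaaaaba$  $
    9  ba$abbaabbaaaa  a
   10  baaaaba$abbaab  b
   11  baabbaaaaba$ab  b
   12  bbaaaaba$abbaa  a
   13  bbaabbaaaaba$a  a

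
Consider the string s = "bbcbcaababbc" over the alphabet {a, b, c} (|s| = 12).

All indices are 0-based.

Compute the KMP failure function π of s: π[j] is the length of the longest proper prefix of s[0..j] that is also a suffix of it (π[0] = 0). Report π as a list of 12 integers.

π[0] = 0
j=1 s[j]='b': π[1]=1 (border 'b')
j=2 s[j]='c': k: 1→0; π[2]=0 (border '')
j=3 s[j]='b': π[3]=1 (border 'b')
j=4 s[j]='c': k: 1→0; π[4]=0 (border '')
j=5 s[j]='a': π[5]=0 (border '')
j=6 s[j]='a': π[6]=0 (border '')
j=7 s[j]='b': π[7]=1 (border 'b')
j=8 s[j]='a': k: 1→0; π[8]=0 (border '')
j=9 s[j]='b': π[9]=1 (border 'b')
j=10 s[j]='b': π[10]=2 (border 'bb')
j=11 s[j]='c': π[11]=3 (border 'bbc')

[0, 1, 0, 1, 0, 0, 0, 1, 0, 1, 2, 3]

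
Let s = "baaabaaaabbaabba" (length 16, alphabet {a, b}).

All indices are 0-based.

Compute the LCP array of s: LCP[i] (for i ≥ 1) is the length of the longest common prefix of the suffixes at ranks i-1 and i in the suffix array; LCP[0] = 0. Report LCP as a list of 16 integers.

[0, 1, 3, 4, 2, 3, 5, 1, 2, 4, 0, 2, 4, 3, 1, 3]

rank→(start, suffix):
  0 → (15, 'a')
  1 → (5, 'aaaabbaabba')
  2 → (1, 'aaabaaaabbaabba')
  3 → (6, 'aaabbaabba')
  4 → (2, 'aabaaaabbaabba')
  5 → (11, 'aabba')
  6 → (7, 'aabbaabba')
  7 → (3, 'abaaaabbaabba')
  8 → (12, 'abba')
  9 → (8, 'abbaabba')
  10 → (14, 'ba')
  11 → (4, 'baaaabbaabba')
  12 → (0, 'baaabaaaabbaabba')
  13 → (10, 'baabba')
  14 → (13, 'bba')
  15 → (9, 'bbaabba')

SA = [15, 5, 1, 6, 2, 11, 7, 3, 12, 8, 14, 4, 0, 10, 13, 9]
[i] adj suffixes → lcp
  [1] 15/5 → 1 ('a')
  [2] 5/1 → 3 ('aaa')
  [3] 1/6 → 4 ('aaab')
  [4] 6/2 → 2 ('aa')
  [5] 2/11 → 3 ('aab')
  [6] 11/7 → 5 ('aabba')
  [7] 7/3 → 1 ('a')
  [8] 3/12 → 2 ('ab')
  [9] 12/8 → 4 ('abba')
  [10] 8/14 → 0 ('')
  [11] 14/4 → 2 ('ba')
  [12] 4/0 → 4 ('baaa')
  [13] 0/10 → 3 ('baa')
  [14] 10/13 → 1 ('b')
  [15] 13/9 → 3 ('bba')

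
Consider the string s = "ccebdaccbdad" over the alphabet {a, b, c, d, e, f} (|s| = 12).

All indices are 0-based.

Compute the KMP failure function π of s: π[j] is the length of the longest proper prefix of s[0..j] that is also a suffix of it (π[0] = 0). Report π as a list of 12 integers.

π[0] = 0
j=1 s[j]='c': π[1]=1 (border 'c')
j=2 s[j]='e': k: 1→0; π[2]=0 (border '')
j=3 s[j]='b': π[3]=0 (border '')
j=4 s[j]='d': π[4]=0 (border '')
j=5 s[j]='a': π[5]=0 (border '')
j=6 s[j]='c': π[6]=1 (border 'c')
j=7 s[j]='c': π[7]=2 (border 'cc')
j=8 s[j]='b': k: 2→1→0; π[8]=0 (border '')
j=9 s[j]='d': π[9]=0 (border '')
j=10 s[j]='a': π[10]=0 (border '')
j=11 s[j]='d': π[11]=0 (border '')

[0, 1, 0, 0, 0, 0, 1, 2, 0, 0, 0, 0]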